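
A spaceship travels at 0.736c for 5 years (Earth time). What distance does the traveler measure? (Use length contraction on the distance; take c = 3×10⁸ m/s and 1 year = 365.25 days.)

Earth distance: d = v × t = 0.736c × 5 yr = 3.484×10¹⁶ m
γ = 1.477
d' = d/γ = 3.484×10¹⁶/1.477 = 2.359×10¹⁶ m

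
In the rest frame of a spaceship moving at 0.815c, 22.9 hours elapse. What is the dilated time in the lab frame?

Proper time Δt₀ = 22.9 hours
γ = 1/√(1 - 0.815²) = 1.7257
Δt = γΔt₀ = 1.7257 × 22.9 = 39.52 hours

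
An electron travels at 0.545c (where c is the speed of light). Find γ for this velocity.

v/c = 0.545, so (v/c)² = 0.297025
1 - (v/c)² = 0.702975
γ = 1/√(0.702975) = 1.193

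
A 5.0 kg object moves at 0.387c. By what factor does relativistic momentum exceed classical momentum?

p_rel = γmv, p_class = mv
Ratio = γ = 1/√(1 - 0.387²) = 1.085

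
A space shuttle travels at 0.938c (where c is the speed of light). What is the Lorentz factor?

v/c = 0.938, so (v/c)² = 0.879844
1 - (v/c)² = 0.120156
γ = 1/√(0.120156) = 2.885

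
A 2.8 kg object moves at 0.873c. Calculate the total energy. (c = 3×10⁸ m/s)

γ = 1/√(1 - 0.873²) = 2.0504
mc² = 2.8 × (3×10⁸)² = 2.520×10¹⁷ J
E = γmc² = 2.0504 × 2.520×10¹⁷ = 5.167×10¹⁷ J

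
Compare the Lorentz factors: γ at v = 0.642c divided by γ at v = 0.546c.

γ₁ = 1/√(1 - 0.642²) = 1.3043
γ₂ = 1/√(1 - 0.546²) = 1.1936
γ₁/γ₂ = 1.3043/1.1936 = 1.093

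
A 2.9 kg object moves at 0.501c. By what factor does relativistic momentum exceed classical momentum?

p_rel = γmv, p_class = mv
Ratio = γ = 1/√(1 - 0.501²) = 1.155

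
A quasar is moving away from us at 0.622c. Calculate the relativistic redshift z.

β = 0.622
(1+β)/(1-β) = 1.622/0.378 = 4.291
√(4.291) = 2.071
z = 2.071 - 1 = 1.071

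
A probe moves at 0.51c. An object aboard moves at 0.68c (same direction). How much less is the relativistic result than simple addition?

Classical: u' + v = 0.68 + 0.51 = 1.19c
Relativistic: u = (0.68 + 0.51)/(1 + 0.3468) = 1.19/1.3468 = 0.8836c
Difference: 1.19 - 0.8836 = 0.3064c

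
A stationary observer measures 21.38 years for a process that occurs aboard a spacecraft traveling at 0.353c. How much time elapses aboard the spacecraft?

Dilated time Δt = 21.38 years
γ = 1/√(1 - 0.353²) = 1.069
Δt₀ = Δt/γ = 21.38/1.069 = 20.00 years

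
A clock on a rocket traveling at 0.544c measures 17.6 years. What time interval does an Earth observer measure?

Proper time Δt₀ = 17.6 years
γ = 1/√(1 - 0.544²) = 1.192
Δt = γΔt₀ = 1.192 × 17.6 = 20.98 years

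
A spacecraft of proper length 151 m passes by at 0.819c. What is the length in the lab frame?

Proper length L₀ = 151 m
γ = 1/√(1 - 0.819²) = 1.7428
L = L₀/γ = 151/1.7428 = 86.64 m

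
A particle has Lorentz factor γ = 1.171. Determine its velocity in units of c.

From γ = 1/√(1 - v²/c²):
1/γ² = 1/1.171² = 0.7293
v²/c² = 1 - 0.7293 = 0.2707
v/c = √(0.2707) = 0.5203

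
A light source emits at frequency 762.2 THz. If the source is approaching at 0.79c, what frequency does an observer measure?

β = v/c = 0.79
(1+β)/(1-β) = 1.79/0.21 = 8.524
Doppler factor = √(8.524) = 2.9196
f_obs = 762.2 × 2.9196 = 2225 THz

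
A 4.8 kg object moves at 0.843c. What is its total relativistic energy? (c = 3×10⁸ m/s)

γ = 1/√(1 - 0.843²) = 1.859
mc² = 4.8 × (3×10⁸)² = 4.320×10¹⁷ J
E = γmc² = 1.859 × 4.320×10¹⁷ = 8.031×10¹⁷ J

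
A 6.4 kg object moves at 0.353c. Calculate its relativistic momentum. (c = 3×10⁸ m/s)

γ = 1/√(1 - 0.353²) = 1.0688
v = 0.353 × 3×10⁸ = 1.059×10⁸ m/s
p = γmv = 1.0688 × 6.4 × 1.059×10⁸ = 7.244×10⁸ kg·m/s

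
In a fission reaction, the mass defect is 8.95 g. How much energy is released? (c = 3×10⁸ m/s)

Convert mass defect: Δm = 8.95 g = 0.00895 kg
E = Δm·c² = 0.00895 × (3×10⁸)²
= 0.00895 × 9×10¹⁶ = 8.055×10¹⁴ J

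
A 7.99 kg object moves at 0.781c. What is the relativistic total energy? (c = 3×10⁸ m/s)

γ = 1/√(1 - 0.781²) = 1.601
mc² = 7.99 × (3×10⁸)² = 7.191×10¹⁷ J
E = γmc² = 1.601 × 7.191×10¹⁷ = 1.151×10¹⁸ J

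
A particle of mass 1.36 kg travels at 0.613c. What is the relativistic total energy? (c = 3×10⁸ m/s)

γ = 1/√(1 - 0.613²) = 1.2657
mc² = 1.36 × (3×10⁸)² = 1.224×10¹⁷ J
E = γmc² = 1.2657 × 1.224×10¹⁷ = 1.549×10¹⁷ J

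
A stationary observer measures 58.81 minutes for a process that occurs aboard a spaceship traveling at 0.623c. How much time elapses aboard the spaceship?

Dilated time Δt = 58.81 minutes
γ = 1/√(1 - 0.623²) = 1.2784
Δt₀ = Δt/γ = 58.81/1.2784 = 46.00 minutes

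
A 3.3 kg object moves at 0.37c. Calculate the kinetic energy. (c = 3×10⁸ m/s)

γ = 1/√(1 - 0.37²) = 1.07639
γ - 1 = 0.07639
KE = (γ-1)mc² = 0.07639 × 3.3 × (3×10⁸)² = 2.269×10¹⁶ J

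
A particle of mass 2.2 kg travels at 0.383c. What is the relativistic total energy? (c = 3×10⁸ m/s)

γ = 1/√(1 - 0.383²) = 1.0825
mc² = 2.2 × (3×10⁸)² = 1.980×10¹⁷ J
E = γmc² = 1.0825 × 1.980×10¹⁷ = 2.143×10¹⁷ J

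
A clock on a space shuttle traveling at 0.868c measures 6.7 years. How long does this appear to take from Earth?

Proper time Δt₀ = 6.7 years
γ = 1/√(1 - 0.868²) = 2.014
Δt = γΔt₀ = 2.014 × 6.7 = 13.49 years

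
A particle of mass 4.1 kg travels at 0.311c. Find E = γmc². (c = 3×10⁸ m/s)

γ = 1/√(1 - 0.311²) = 1.0522
mc² = 4.1 × (3×10⁸)² = 3.690×10¹⁷ J
E = γmc² = 1.0522 × 3.690×10¹⁷ = 3.883×10¹⁷ J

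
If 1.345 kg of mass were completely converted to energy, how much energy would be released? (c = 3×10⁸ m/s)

Using E = mc²:
c² = (3×10⁸)² = 9×10¹⁶ m²/s²
E = 1.345 × 9×10¹⁶ = 1.211×10¹⁷ J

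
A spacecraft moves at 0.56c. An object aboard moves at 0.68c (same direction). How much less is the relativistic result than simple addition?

Classical: u' + v = 0.68 + 0.56 = 1.24c
Relativistic: u = (0.68 + 0.56)/(1 + 0.3808) = 1.24/1.3808 = 0.8980c
Difference: 1.24 - 0.8980 = 0.3420c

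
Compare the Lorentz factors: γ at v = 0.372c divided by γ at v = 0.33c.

γ₁ = 1/√(1 - 0.372²) = 1.077
γ₂ = 1/√(1 - 0.33²) = 1.059
γ₁/γ₂ = 1.077/1.059 = 1.017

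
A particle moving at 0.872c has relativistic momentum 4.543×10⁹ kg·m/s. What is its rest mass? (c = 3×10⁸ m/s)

γ = 1/√(1 - 0.872²) = 2.0429
v = 0.872 × 3×10⁸ = 2.616×10⁸ m/s
m = p/(γv) = 4.543×10⁹/(2.0429 × 2.616×10⁸) = 8.501 kg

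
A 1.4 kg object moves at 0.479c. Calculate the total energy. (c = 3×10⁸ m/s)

γ = 1/√(1 - 0.479²) = 1.139
mc² = 1.4 × (3×10⁸)² = 1.260×10¹⁷ J
E = γmc² = 1.139 × 1.260×10¹⁷ = 1.435×10¹⁷ J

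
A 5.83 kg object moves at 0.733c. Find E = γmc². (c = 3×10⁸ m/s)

γ = 1/√(1 - 0.733²) = 1.4701
mc² = 5.83 × (3×10⁸)² = 5.247×10¹⁷ J
E = γmc² = 1.4701 × 5.247×10¹⁷ = 7.714×10¹⁷ J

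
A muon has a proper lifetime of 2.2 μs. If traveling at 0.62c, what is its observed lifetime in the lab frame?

Proper lifetime τ₀ = 2.2 μs
γ = 1/√(1 - 0.62²) = 1.2745
τ = γτ₀ = 1.2745 × 2.2 μs = 2.804 μs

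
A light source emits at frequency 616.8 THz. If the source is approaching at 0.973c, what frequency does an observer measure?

β = v/c = 0.973
(1+β)/(1-β) = 1.973/0.027 = 73.074
Doppler factor = √(73.074) = 8.5483
f_obs = 616.8 × 8.5483 = 5273 THz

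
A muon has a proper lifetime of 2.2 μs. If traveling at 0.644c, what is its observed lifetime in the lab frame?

Proper lifetime τ₀ = 2.2 μs
γ = 1/√(1 - 0.644²) = 1.3071
τ = γτ₀ = 1.3071 × 2.2 μs = 2.876 μs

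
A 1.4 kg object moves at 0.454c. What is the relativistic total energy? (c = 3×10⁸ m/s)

γ = 1/√(1 - 0.454²) = 1.122
mc² = 1.4 × (3×10⁸)² = 1.260×10¹⁷ J
E = γmc² = 1.122 × 1.260×10¹⁷ = 1.414×10¹⁷ J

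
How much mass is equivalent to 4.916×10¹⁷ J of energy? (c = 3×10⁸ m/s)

From E = mc², we get m = E/c²
c² = (3×10⁸)² = 9×10¹⁶ m²/s²
m = 4.916×10¹⁷ / 9×10¹⁶ = 5.462 kg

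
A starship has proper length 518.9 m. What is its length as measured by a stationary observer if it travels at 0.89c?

Proper length L₀ = 518.9 m
γ = 1/√(1 - 0.89²) = 2.193
L = L₀/γ = 518.9/2.193 = 236.6 m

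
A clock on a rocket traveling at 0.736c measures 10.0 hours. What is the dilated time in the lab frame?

Proper time Δt₀ = 10.0 hours
γ = 1/√(1 - 0.736²) = 1.477
Δt = γΔt₀ = 1.477 × 10.0 = 14.77 hours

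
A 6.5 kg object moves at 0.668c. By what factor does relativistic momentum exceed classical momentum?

p_rel = γmv, p_class = mv
Ratio = γ = 1/√(1 - 0.668²) = 1.344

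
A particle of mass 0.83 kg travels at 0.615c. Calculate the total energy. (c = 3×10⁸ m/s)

γ = 1/√(1 - 0.615²) = 1.2682
mc² = 0.83 × (3×10⁸)² = 7.470×10¹⁶ J
E = γmc² = 1.2682 × 7.470×10¹⁶ = 9.473×10¹⁶ J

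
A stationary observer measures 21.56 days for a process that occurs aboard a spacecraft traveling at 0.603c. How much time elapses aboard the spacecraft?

Dilated time Δt = 21.56 days
γ = 1/√(1 - 0.603²) = 1.2535
Δt₀ = Δt/γ = 21.56/1.2535 = 17.20 days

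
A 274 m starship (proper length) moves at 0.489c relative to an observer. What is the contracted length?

Proper length L₀ = 274 m
γ = 1/√(1 - 0.489²) = 1.1464
L = L₀/γ = 274/1.1464 = 239.0 m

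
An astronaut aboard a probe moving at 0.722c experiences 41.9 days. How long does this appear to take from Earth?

Proper time Δt₀ = 41.9 days
γ = 1/√(1 - 0.722²) = 1.4453
Δt = γΔt₀ = 1.4453 × 41.9 = 60.56 days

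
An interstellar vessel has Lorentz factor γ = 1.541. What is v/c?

From γ = 1/√(1 - v²/c²):
1/γ² = 1/1.541² = 0.42111
v²/c² = 1 - 0.42111 = 0.57889
v/c = √(0.57889) = 0.7608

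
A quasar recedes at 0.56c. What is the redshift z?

β = 0.56
(1+β)/(1-β) = 1.56/0.44 = 3.5455
√(3.5455) = 1.8829
z = 1.8829 - 1 = 0.8829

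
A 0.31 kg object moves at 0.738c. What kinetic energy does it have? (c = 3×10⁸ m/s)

γ = 1/√(1 - 0.738²) = 1.4819
γ - 1 = 0.4819
KE = (γ-1)mc² = 0.4819 × 0.31 × (3×10⁸)² = 1.345×10¹⁶ J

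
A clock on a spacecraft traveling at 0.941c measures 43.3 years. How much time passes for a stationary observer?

Proper time Δt₀ = 43.3 years
γ = 1/√(1 - 0.941²) = 2.955
Δt = γΔt₀ = 2.955 × 43.3 = 128.0 years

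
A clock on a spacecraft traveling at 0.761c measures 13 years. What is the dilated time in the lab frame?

Proper time Δt₀ = 13 years
γ = 1/√(1 - 0.761²) = 1.5414
Δt = γΔt₀ = 1.5414 × 13 = 20.04 years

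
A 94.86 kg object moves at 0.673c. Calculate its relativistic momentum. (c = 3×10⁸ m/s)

γ = 1/√(1 - 0.673²) = 1.352
v = 0.673 × 3×10⁸ = 2.019×10⁸ m/s
p = γmv = 1.352 × 94.86 × 2.019×10⁸ = 2.589×10¹⁰ kg·m/s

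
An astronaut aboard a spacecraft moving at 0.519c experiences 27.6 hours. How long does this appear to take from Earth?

Proper time Δt₀ = 27.6 hours
γ = 1/√(1 - 0.519²) = 1.170
Δt = γΔt₀ = 1.170 × 27.6 = 32.29 hours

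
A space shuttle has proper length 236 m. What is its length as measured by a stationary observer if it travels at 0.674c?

Proper length L₀ = 236 m
γ = 1/√(1 - 0.674²) = 1.354
L = L₀/γ = 236/1.354 = 174.3 m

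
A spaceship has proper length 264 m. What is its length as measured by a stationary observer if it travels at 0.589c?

Proper length L₀ = 264 m
γ = 1/√(1 - 0.589²) = 1.23742
L = L₀/γ = 264/1.23742 = 213.3 m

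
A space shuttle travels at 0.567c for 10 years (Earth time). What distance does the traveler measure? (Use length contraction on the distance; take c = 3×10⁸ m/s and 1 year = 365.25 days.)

Earth distance: d = v × t = 0.567c × 10 yr = 5.368×10¹⁶ m
γ = 1.214
d' = d/γ = 5.368×10¹⁶/1.214 = 4.422×10¹⁶ m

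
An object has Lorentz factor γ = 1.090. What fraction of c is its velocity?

From γ = 1/√(1 - v²/c²):
1/γ² = 1/1.090² = 0.8417
v²/c² = 1 - 0.8417 = 0.1583
v/c = √(0.1583) = 0.3979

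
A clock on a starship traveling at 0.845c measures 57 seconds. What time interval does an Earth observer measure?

Proper time Δt₀ = 57 seconds
γ = 1/√(1 - 0.845²) = 1.870
Δt = γΔt₀ = 1.870 × 57 = 106.6 seconds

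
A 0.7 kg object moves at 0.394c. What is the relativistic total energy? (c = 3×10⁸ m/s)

γ = 1/√(1 - 0.394²) = 1.088
mc² = 0.7 × (3×10⁸)² = 6.300×10¹⁶ J
E = γmc² = 1.088 × 6.300×10¹⁶ = 6.854×10¹⁶ J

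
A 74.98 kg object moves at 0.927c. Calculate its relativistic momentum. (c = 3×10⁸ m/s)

γ = 1/√(1 - 0.927²) = 2.6662
v = 0.927 × 3×10⁸ = 2.781×10⁸ m/s
p = γmv = 2.6662 × 74.98 × 2.781×10⁸ = 5.560×10¹⁰ kg·m/s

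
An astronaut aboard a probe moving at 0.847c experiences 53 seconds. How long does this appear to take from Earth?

Proper time Δt₀ = 53 seconds
γ = 1/√(1 - 0.847²) = 1.8811
Δt = γΔt₀ = 1.8811 × 53 = 99.70 seconds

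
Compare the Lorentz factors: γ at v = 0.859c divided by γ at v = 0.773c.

γ₁ = 1/√(1 - 0.859²) = 1.953
γ₂ = 1/√(1 - 0.773²) = 1.576
γ₁/γ₂ = 1.953/1.576 = 1.239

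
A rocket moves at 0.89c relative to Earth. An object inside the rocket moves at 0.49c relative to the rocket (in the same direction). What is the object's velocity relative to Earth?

u = (u' + v)/(1 + u'v/c²)
Numerator: 0.49 + 0.89 = 1.38
Denominator: 1 + 0.4361 = 1.4361
u = 1.38/1.4361 = 0.9609c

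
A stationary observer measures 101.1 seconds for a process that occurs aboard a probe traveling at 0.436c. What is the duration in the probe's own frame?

Dilated time Δt = 101.1 seconds
γ = 1/√(1 - 0.436²) = 1.1112
Δt₀ = Δt/γ = 101.1/1.1112 = 90.98 seconds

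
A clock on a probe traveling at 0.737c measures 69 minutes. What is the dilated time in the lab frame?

Proper time Δt₀ = 69 minutes
γ = 1/√(1 - 0.737²) = 1.480
Δt = γΔt₀ = 1.480 × 69 = 102.1 minutes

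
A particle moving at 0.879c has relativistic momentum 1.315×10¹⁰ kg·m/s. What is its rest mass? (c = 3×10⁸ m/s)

γ = 1/√(1 - 0.879²) = 2.097
v = 0.879 × 3×10⁸ = 2.637×10⁸ m/s
m = p/(γv) = 1.315×10¹⁰/(2.097 × 2.637×10⁸) = 23.78 kg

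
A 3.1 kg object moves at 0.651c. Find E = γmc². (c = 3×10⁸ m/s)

γ = 1/√(1 - 0.651²) = 1.3174
mc² = 3.1 × (3×10⁸)² = 2.790×10¹⁷ J
E = γmc² = 1.3174 × 2.790×10¹⁷ = 3.676×10¹⁷ J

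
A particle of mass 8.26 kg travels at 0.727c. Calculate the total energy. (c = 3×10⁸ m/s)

γ = 1/√(1 - 0.727²) = 1.4564
mc² = 8.26 × (3×10⁸)² = 7.434×10¹⁷ J
E = γmc² = 1.4564 × 7.434×10¹⁷ = 1.083×10¹⁸ J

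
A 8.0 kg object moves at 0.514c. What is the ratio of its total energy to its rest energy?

E = γmc², E₀ = mc²
E/E₀ = γ = 1/√(1 - 0.514²) = 1.166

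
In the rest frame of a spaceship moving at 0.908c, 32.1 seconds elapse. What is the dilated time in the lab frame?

Proper time Δt₀ = 32.1 seconds
γ = 1/√(1 - 0.908²) = 2.387
Δt = γΔt₀ = 2.387 × 32.1 = 76.62 seconds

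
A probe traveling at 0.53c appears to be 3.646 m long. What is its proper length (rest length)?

Contracted length L = 3.646 m
γ = 1/√(1 - 0.53²) = 1.17925
L₀ = γL = 1.17925 × 3.646 = 4.300 m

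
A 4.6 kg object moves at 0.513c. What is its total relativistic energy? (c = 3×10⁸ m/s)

γ = 1/√(1 - 0.513²) = 1.165
mc² = 4.6 × (3×10⁸)² = 4.140×10¹⁷ J
E = γmc² = 1.165 × 4.140×10¹⁷ = 4.823×10¹⁷ J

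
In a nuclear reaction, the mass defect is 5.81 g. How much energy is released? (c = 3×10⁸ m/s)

Convert mass defect: Δm = 5.81 g = 0.00581 kg
E = Δm·c² = 0.00581 × (3×10⁸)²
= 0.00581 × 9×10¹⁶ = 5.229×10¹⁴ J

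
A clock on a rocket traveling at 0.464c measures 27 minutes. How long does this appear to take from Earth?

Proper time Δt₀ = 27 minutes
γ = 1/√(1 - 0.464²) = 1.129
Δt = γΔt₀ = 1.129 × 27 = 30.48 minutes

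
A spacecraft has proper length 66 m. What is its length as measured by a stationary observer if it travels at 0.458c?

Proper length L₀ = 66 m
γ = 1/√(1 - 0.458²) = 1.125
L = L₀/γ = 66/1.125 = 58.67 m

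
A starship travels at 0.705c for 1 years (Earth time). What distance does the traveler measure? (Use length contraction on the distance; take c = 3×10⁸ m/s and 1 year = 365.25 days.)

Earth distance: d = v × t = 0.705c × 1 yr = 6.6744×10¹⁵ m
γ = 1.4100
d' = d/γ = 6.6744×10¹⁵/1.4100 = 4.734×10¹⁵ m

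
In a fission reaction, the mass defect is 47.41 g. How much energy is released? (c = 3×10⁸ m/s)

Convert mass defect: Δm = 47.41 g = 0.04741 kg
E = Δm·c² = 0.04741 × (3×10⁸)²
= 0.04741 × 9×10¹⁶ = 4.267×10¹⁵ J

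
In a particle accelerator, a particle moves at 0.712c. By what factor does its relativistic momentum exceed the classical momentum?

p_rel = γmv, p_class = mv
Ratio = γ = 1/√(1 - 0.712²)
= 1/√(0.493056) = 1.424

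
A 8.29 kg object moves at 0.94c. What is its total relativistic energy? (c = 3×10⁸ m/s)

γ = 1/√(1 - 0.94²) = 2.931
mc² = 8.29 × (3×10⁸)² = 7.461×10¹⁷ J
E = γmc² = 2.931 × 7.461×10¹⁷ = 2.187×10¹⁸ J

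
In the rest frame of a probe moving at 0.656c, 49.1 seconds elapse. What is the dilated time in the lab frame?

Proper time Δt₀ = 49.1 seconds
γ = 1/√(1 - 0.656²) = 1.3249
Δt = γΔt₀ = 1.3249 × 49.1 = 65.05 seconds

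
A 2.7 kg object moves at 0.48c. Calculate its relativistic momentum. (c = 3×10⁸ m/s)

γ = 1/√(1 - 0.48²) = 1.140
v = 0.48 × 3×10⁸ = 1.440×10⁸ m/s
p = γmv = 1.140 × 2.7 × 1.440×10⁸ = 4.432×10⁸ kg·m/s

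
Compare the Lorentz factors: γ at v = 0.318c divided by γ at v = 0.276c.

γ₁ = 1/√(1 - 0.318²) = 1.055
γ₂ = 1/√(1 - 0.276²) = 1.040
γ₁/γ₂ = 1.055/1.040 = 1.014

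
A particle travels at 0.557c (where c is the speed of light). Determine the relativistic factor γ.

v/c = 0.557, so (v/c)² = 0.310249
1 - (v/c)² = 0.689751
γ = 1/√(0.689751) = 1.204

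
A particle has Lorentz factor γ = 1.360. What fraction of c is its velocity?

From γ = 1/√(1 - v²/c²):
1/γ² = 1/1.360² = 0.5407
v²/c² = 1 - 0.5407 = 0.4593
v/c = √(0.4593) = 0.6777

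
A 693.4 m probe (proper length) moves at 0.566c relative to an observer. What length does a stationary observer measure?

Proper length L₀ = 693.4 m
γ = 1/√(1 - 0.566²) = 1.213
L = L₀/γ = 693.4/1.213 = 571.6 m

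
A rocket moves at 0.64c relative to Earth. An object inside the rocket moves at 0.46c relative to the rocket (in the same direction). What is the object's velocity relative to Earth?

u = (u' + v)/(1 + u'v/c²)
Numerator: 0.46 + 0.64 = 1.1
Denominator: 1 + 0.2944 = 1.2944
u = 1.1/1.2944 = 0.8498c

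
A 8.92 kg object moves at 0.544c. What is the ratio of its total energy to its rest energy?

E = γmc², E₀ = mc²
E/E₀ = γ = 1/√(1 - 0.544²) = 1.192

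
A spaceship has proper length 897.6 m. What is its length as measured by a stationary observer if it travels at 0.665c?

Proper length L₀ = 897.6 m
γ = 1/√(1 - 0.665²) = 1.339
L = L₀/γ = 897.6/1.339 = 670.4 m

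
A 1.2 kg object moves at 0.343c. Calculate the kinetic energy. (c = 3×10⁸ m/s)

γ = 1/√(1 - 0.343²) = 1.06458
γ - 1 = 0.06458
KE = (γ-1)mc² = 0.06458 × 1.2 × (3×10⁸)² = 6.975×10¹⁵ J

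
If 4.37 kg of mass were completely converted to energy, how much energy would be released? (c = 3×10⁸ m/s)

Using E = mc²:
c² = (3×10⁸)² = 9×10¹⁶ m²/s²
E = 4.37 × 9×10¹⁶ = 3.933×10¹⁷ J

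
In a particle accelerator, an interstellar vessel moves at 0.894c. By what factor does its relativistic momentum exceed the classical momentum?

p_rel = γmv, p_class = mv
Ratio = γ = 1/√(1 - 0.894²)
= 1/√(0.200764) = 2.232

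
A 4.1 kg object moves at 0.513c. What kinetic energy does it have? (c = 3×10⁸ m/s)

γ = 1/√(1 - 0.513²) = 1.164974
γ - 1 = 0.164974
KE = (γ-1)mc² = 0.164974 × 4.1 × (3×10⁸)² = 6.088×10¹⁶ J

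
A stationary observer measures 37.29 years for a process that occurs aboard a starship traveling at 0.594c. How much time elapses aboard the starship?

Dilated time Δt = 37.29 years
γ = 1/√(1 - 0.594²) = 1.243
Δt₀ = Δt/γ = 37.29/1.243 = 30.00 years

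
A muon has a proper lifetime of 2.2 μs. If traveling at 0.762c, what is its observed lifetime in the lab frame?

Proper lifetime τ₀ = 2.2 μs
γ = 1/√(1 - 0.762²) = 1.544
τ = γτ₀ = 1.544 × 2.2 μs = 3.397 μs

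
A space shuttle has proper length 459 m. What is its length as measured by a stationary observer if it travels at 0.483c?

Proper length L₀ = 459 m
γ = 1/√(1 - 0.483²) = 1.142
L = L₀/γ = 459/1.142 = 401.9 m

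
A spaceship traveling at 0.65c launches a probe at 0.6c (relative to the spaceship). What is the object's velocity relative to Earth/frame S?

u = (u' + v)/(1 + u'v/c²)
Numerator: 0.6 + 0.65 = 1.25
Denominator: 1 + 0.39 = 1.39
u = 1.25/1.39 = 0.8993c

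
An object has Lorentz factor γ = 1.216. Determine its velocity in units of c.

From γ = 1/√(1 - v²/c²):
1/γ² = 1/1.216² = 0.67629
v²/c² = 1 - 0.67629 = 0.32371
v/c = √(0.32371) = 0.5690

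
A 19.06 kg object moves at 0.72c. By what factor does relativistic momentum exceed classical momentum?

p_rel = γmv, p_class = mv
Ratio = γ = 1/√(1 - 0.72²) = 1.441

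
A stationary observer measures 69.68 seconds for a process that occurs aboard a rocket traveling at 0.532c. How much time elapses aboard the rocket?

Dilated time Δt = 69.68 seconds
γ = 1/√(1 - 0.532²) = 1.181
Δt₀ = Δt/γ = 69.68/1.181 = 59.00 seconds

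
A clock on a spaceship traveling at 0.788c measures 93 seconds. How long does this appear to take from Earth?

Proper time Δt₀ = 93 seconds
γ = 1/√(1 - 0.788²) = 1.6242
Δt = γΔt₀ = 1.6242 × 93 = 151.1 seconds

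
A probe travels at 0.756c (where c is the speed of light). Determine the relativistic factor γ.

v/c = 0.756, so (v/c)² = 0.571536
1 - (v/c)² = 0.428464
γ = 1/√(0.428464) = 1.528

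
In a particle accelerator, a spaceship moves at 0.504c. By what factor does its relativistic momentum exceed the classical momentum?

p_rel = γmv, p_class = mv
Ratio = γ = 1/√(1 - 0.504²)
= 1/√(0.745984) = 1.158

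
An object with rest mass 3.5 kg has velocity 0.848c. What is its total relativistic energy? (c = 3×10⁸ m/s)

γ = 1/√(1 - 0.848²) = 1.8868
mc² = 3.5 × (3×10⁸)² = 3.150×10¹⁷ J
E = γmc² = 1.8868 × 3.150×10¹⁷ = 5.943×10¹⁷ J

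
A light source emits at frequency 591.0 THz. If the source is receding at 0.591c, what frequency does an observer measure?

β = v/c = 0.591
(1-β)/(1+β) = 0.409/1.591 = 0.25707
Doppler factor = √(0.25707) = 0.5070
f_obs = 591.0 × 0.5070 = 299.6 THz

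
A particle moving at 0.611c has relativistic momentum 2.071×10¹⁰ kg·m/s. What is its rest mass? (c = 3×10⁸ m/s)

γ = 1/√(1 - 0.611²) = 1.2632
v = 0.611 × 3×10⁸ = 1.833×10⁸ m/s
m = p/(γv) = 2.071×10¹⁰/(1.2632 × 1.833×10⁸) = 89.44 kg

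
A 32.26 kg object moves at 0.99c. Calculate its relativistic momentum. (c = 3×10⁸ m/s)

γ = 1/√(1 - 0.99²) = 7.089
v = 0.99 × 3×10⁸ = 2.970×10⁸ m/s
p = γmv = 7.089 × 32.26 × 2.970×10⁸ = 6.792×10¹⁰ kg·m/s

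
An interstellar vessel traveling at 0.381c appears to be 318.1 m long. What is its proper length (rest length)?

Contracted length L = 318.1 m
γ = 1/√(1 - 0.381²) = 1.081578
L₀ = γL = 1.081578 × 318.1 = 344.0 m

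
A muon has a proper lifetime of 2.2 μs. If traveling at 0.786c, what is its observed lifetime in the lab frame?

Proper lifetime τ₀ = 2.2 μs
γ = 1/√(1 - 0.786²) = 1.6175
τ = γτ₀ = 1.6175 × 2.2 μs = 3.559 μs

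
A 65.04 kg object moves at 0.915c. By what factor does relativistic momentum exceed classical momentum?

p_rel = γmv, p_class = mv
Ratio = γ = 1/√(1 - 0.915²) = 2.479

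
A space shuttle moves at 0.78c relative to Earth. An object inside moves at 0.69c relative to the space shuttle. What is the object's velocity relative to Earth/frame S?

u = (u' + v)/(1 + u'v/c²)
Numerator: 0.69 + 0.78 = 1.47
Denominator: 1 + 0.5382 = 1.5382
u = 1.47/1.5382 = 0.9557c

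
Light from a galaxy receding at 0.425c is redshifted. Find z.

β = 0.425
(1+β)/(1-β) = 1.425/0.575 = 2.478
√(2.478) = 1.5742
z = 1.5742 - 1 = 0.5742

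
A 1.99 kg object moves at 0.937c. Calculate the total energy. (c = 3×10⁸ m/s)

γ = 1/√(1 - 0.937²) = 2.8626
mc² = 1.99 × (3×10⁸)² = 1.791×10¹⁷ J
E = γmc² = 2.8626 × 1.791×10¹⁷ = 5.127×10¹⁷ J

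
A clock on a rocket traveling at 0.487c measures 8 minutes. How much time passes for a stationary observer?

Proper time Δt₀ = 8 minutes
γ = 1/√(1 - 0.487²) = 1.145
Δt = γΔt₀ = 1.145 × 8 = 9.160 minutes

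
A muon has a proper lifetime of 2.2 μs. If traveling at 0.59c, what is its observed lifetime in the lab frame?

Proper lifetime τ₀ = 2.2 μs
γ = 1/√(1 - 0.59²) = 1.2385
τ = γτ₀ = 1.2385 × 2.2 μs = 2.725 μs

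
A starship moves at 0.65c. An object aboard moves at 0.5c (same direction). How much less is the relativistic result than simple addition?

Classical: u' + v = 0.5 + 0.65 = 1.15c
Relativistic: u = (0.5 + 0.65)/(1 + 0.325) = 1.15/1.325 = 0.8679c
Difference: 1.15 - 0.8679 = 0.2821c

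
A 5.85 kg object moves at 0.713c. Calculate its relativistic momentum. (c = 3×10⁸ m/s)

γ = 1/√(1 - 0.713²) = 1.4262
v = 0.713 × 3×10⁸ = 2.139×10⁸ m/s
p = γmv = 1.4262 × 5.85 × 2.139×10⁸ = 1.785×10⁹ kg·m/s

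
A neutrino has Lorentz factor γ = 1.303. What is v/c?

From γ = 1/√(1 - v²/c²):
1/γ² = 1/1.303² = 0.5890
v²/c² = 1 - 0.5890 = 0.4110
v/c = √(0.4110) = 0.6411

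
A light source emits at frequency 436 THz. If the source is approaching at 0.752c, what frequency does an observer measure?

β = v/c = 0.752
(1+β)/(1-β) = 1.752/0.248 = 7.065
Doppler factor = √(7.065) = 2.658
f_obs = 436 × 2.658 = 1159 THz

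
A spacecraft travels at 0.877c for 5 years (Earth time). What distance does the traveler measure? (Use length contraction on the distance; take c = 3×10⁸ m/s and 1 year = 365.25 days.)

Earth distance: d = v × t = 0.877c × 5 yr = 4.151×10¹⁶ m
γ = 2.081
d' = d/γ = 4.151×10¹⁶/2.081 = 1.995×10¹⁶ m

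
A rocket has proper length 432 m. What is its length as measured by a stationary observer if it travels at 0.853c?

Proper length L₀ = 432 m
γ = 1/√(1 - 0.853²) = 1.916
L = L₀/γ = 432/1.916 = 225.5 m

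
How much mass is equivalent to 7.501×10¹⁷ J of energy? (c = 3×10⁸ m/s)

From E = mc², we get m = E/c²
c² = (3×10⁸)² = 9×10¹⁶ m²/s²
m = 7.501×10¹⁷ / 9×10¹⁶ = 8.334 kg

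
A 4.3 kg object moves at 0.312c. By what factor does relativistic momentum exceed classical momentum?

p_rel = γmv, p_class = mv
Ratio = γ = 1/√(1 - 0.312²) = 1.053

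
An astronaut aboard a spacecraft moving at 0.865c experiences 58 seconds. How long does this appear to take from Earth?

Proper time Δt₀ = 58 seconds
γ = 1/√(1 - 0.865²) = 1.993
Δt = γΔt₀ = 1.993 × 58 = 115.6 seconds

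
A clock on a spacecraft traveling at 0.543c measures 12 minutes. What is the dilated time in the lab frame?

Proper time Δt₀ = 12 minutes
γ = 1/√(1 - 0.543²) = 1.191
Δt = γΔt₀ = 1.191 × 12 = 14.29 minutes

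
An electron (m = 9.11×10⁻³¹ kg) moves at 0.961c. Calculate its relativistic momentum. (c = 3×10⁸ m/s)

γ = 1/√(1 - 0.961²) = 3.616
v = 0.961 × 3×10⁸ = 2.883×10⁸ m/s
p = γmv = 3.616 × 9.11×10⁻³¹ × 2.883×10⁸ = 9.497×10⁻²² kg·m/s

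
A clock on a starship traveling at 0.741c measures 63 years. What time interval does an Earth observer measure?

Proper time Δt₀ = 63 years
γ = 1/√(1 - 0.741²) = 1.4892
Δt = γΔt₀ = 1.4892 × 63 = 93.82 years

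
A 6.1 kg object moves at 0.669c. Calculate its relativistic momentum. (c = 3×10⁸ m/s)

γ = 1/√(1 - 0.669²) = 1.345
v = 0.669 × 3×10⁸ = 2.007×10⁸ m/s
p = γmv = 1.345 × 6.1 × 2.007×10⁸ = 1.647×10⁹ kg·m/s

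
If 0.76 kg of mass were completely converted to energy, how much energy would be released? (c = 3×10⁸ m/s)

Using E = mc²:
c² = (3×10⁸)² = 9×10¹⁶ m²/s²
E = 0.76 × 9×10¹⁶ = 6.840×10¹⁶ J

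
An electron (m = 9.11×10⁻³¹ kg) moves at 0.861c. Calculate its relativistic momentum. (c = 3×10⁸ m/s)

γ = 1/√(1 - 0.861²) = 1.9662
v = 0.861 × 3×10⁸ = 2.583×10⁸ m/s
p = γmv = 1.9662 × 9.11×10⁻³¹ × 2.583×10⁸ = 4.627×10⁻²² kg·m/s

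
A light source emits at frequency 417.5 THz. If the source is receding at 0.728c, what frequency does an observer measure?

β = v/c = 0.728
(1-β)/(1+β) = 0.272/1.728 = 0.1574
Doppler factor = √(0.1574) = 0.3967
f_obs = 417.5 × 0.3967 = 165.6 THz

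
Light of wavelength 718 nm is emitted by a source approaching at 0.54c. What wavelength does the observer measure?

β = 0.54
Wavelength Doppler factor = √(0.46/1.54) = √(0.2987) = 0.5465
λ_obs = 718 × 0.5465 = 392.4 nm (blueshift)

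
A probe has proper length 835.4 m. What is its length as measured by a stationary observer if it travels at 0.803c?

Proper length L₀ = 835.4 m
γ = 1/√(1 - 0.803²) = 1.678
L = L₀/γ = 835.4/1.678 = 497.9 m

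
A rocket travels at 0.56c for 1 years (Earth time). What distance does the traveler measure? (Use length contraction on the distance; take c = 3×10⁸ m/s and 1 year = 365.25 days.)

Earth distance: d = v × t = 0.56c × 1 yr = 5.3017×10¹⁵ m
γ = 1.2070
d' = d/γ = 5.3017×10¹⁵/1.2070 = 4.392×10¹⁵ m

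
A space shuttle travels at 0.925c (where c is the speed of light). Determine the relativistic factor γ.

v/c = 0.925, so (v/c)² = 0.855625
1 - (v/c)² = 0.144375
γ = 1/√(0.144375) = 2.632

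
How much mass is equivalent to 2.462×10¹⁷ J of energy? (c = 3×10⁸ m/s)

From E = mc², we get m = E/c²
c² = (3×10⁸)² = 9×10¹⁶ m²/s²
m = 2.462×10¹⁷ / 9×10¹⁶ = 2.736 kg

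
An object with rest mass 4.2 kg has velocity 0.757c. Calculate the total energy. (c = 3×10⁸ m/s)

γ = 1/√(1 - 0.757²) = 1.5304
mc² = 4.2 × (3×10⁸)² = 3.780×10¹⁷ J
E = γmc² = 1.5304 × 3.780×10¹⁷ = 5.785×10¹⁷ J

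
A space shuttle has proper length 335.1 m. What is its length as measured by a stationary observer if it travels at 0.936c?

Proper length L₀ = 335.1 m
γ = 1/√(1 - 0.936²) = 2.841
L = L₀/γ = 335.1/2.841 = 118.0 m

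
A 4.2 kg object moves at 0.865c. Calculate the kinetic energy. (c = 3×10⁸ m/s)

γ = 1/√(1 - 0.865²) = 1.9929
γ - 1 = 0.9929
KE = (γ-1)mc² = 0.9929 × 4.2 × (3×10⁸)² = 3.753×10¹⁷ J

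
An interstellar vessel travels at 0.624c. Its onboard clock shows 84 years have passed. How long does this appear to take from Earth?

Proper time Δt₀ = 84 years
γ = 1/√(1 - 0.624²) = 1.280
Δt = γΔt₀ = 1.280 × 84 = 107.5 years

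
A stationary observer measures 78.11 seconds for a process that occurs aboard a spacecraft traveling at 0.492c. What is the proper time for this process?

Dilated time Δt = 78.11 seconds
γ = 1/√(1 - 0.492²) = 1.1486
Δt₀ = Δt/γ = 78.11/1.1486 = 68.00 seconds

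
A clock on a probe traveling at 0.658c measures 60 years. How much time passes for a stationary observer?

Proper time Δt₀ = 60 years
γ = 1/√(1 - 0.658²) = 1.328
Δt = γΔt₀ = 1.328 × 60 = 79.68 years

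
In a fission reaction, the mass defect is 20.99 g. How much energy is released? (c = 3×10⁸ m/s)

Convert mass defect: Δm = 20.99 g = 0.02099 kg
E = Δm·c² = 0.02099 × (3×10⁸)²
= 0.02099 × 9×10¹⁶ = 1.889×10¹⁵ J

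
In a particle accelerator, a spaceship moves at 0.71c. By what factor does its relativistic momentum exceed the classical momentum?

p_rel = γmv, p_class = mv
Ratio = γ = 1/√(1 - 0.71²)
= 1/√(0.4959) = 1.420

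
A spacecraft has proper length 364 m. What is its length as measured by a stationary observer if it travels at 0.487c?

Proper length L₀ = 364 m
γ = 1/√(1 - 0.487²) = 1.145
L = L₀/γ = 364/1.145 = 317.9 m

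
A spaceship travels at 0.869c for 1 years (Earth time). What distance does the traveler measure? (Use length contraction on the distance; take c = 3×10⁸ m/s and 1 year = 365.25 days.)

Earth distance: d = v × t = 0.869c × 1 yr = 8.227×10¹⁵ m
γ = 2.021
d' = d/γ = 8.227×10¹⁵/2.021 = 4.071×10¹⁵ m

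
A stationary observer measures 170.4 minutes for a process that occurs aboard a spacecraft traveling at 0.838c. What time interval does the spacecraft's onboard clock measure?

Dilated time Δt = 170.4 minutes
γ = 1/√(1 - 0.838²) = 1.8326
Δt₀ = Δt/γ = 170.4/1.8326 = 92.98 minutes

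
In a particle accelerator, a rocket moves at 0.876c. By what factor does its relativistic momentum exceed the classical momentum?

p_rel = γmv, p_class = mv
Ratio = γ = 1/√(1 - 0.876²)
= 1/√(0.232624) = 2.073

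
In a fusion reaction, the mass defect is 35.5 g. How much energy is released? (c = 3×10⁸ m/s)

Convert mass defect: Δm = 35.5 g = 0.0355 kg
E = Δm·c² = 0.0355 × (3×10⁸)²
= 0.0355 × 9×10¹⁶ = 3.195×10¹⁵ J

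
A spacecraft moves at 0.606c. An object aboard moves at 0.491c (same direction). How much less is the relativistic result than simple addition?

Classical: u' + v = 0.491 + 0.606 = 1.097c
Relativistic: u = (0.491 + 0.606)/(1 + 0.297546) = 1.097/1.297546 = 0.8454c
Difference: 1.097 - 0.8454 = 0.2516c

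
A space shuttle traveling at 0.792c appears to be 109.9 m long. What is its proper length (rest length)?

Contracted length L = 109.9 m
γ = 1/√(1 - 0.792²) = 1.638
L₀ = γL = 1.638 × 109.9 = 180.0 m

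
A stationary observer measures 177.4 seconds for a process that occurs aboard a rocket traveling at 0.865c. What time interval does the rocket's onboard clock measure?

Dilated time Δt = 177.4 seconds
γ = 1/√(1 - 0.865²) = 1.993
Δt₀ = Δt/γ = 177.4/1.993 = 89.01 seconds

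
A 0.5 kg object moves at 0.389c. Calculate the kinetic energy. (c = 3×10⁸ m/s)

γ = 1/√(1 - 0.389²) = 1.085496
γ - 1 = 0.085496
KE = (γ-1)mc² = 0.085496 × 0.5 × (3×10⁸)² = 3.847×10¹⁵ J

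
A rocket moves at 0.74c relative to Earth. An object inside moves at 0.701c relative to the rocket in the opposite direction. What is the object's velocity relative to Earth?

Object's velocity in rocket frame is u' = -0.701c
u = (u' + v)/(1 + u'v/c²) = (v - 0.701)/(1 - 0.701·v/c²)
Numerator: 0.74 - 0.701 = 0.039
Denominator: 1 - 0.51874 = 0.48126
u = 0.039/0.48126 = 0.08104c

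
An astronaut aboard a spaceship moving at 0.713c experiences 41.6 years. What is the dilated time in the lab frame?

Proper time Δt₀ = 41.6 years
γ = 1/√(1 - 0.713²) = 1.4262
Δt = γΔt₀ = 1.4262 × 41.6 = 59.33 years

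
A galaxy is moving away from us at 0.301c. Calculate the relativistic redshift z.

β = 0.301
(1+β)/(1-β) = 1.301/0.699 = 1.8612
√(1.8612) = 1.3643
z = 1.3643 - 1 = 0.3643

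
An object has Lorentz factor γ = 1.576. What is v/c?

From γ = 1/√(1 - v²/c²):
1/γ² = 1/1.576² = 0.4026
v²/c² = 1 - 0.4026 = 0.5974
v/c = √(0.5974) = 0.7729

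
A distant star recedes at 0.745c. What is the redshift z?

β = 0.745
(1+β)/(1-β) = 1.745/0.255 = 6.843
√(6.843) = 2.616
z = 2.616 - 1 = 1.616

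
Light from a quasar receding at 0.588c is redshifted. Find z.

β = 0.588
(1+β)/(1-β) = 1.588/0.412 = 3.8544
√(3.8544) = 1.9633
z = 1.9633 - 1 = 0.9633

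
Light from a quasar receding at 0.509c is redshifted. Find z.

β = 0.509
(1+β)/(1-β) = 1.509/0.491 = 3.0733
√(3.0733) = 1.7531
z = 1.7531 - 1 = 0.7531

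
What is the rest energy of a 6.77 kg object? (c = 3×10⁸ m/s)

c² = (3×10⁸)² = 9.000×10¹⁶ m²/s²
E₀ = mc² = 6.77 × 9.000×10¹⁶ = 6.093×10¹⁷ J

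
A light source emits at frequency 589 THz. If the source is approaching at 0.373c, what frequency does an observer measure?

β = v/c = 0.373
(1+β)/(1-β) = 1.373/0.627 = 2.1898
Doppler factor = √(2.1898) = 1.4798
f_obs = 589 × 1.4798 = 871.6 THz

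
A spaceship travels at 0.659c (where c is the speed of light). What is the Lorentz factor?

v/c = 0.659, so (v/c)² = 0.434281
1 - (v/c)² = 0.565719
γ = 1/√(0.565719) = 1.330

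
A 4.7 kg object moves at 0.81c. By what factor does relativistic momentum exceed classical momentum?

p_rel = γmv, p_class = mv
Ratio = γ = 1/√(1 - 0.81²) = 1.705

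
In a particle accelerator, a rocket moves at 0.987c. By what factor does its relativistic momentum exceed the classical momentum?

p_rel = γmv, p_class = mv
Ratio = γ = 1/√(1 - 0.987²)
= 1/√(0.025831) = 6.222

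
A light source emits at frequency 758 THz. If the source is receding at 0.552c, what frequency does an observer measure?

β = v/c = 0.552
(1-β)/(1+β) = 0.448/1.552 = 0.2887
Doppler factor = √(0.2887) = 0.5373
f_obs = 758 × 0.5373 = 407.3 THz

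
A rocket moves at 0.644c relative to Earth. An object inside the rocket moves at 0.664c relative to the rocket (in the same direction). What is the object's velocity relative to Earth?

u = (u' + v)/(1 + u'v/c²)
Numerator: 0.664 + 0.644 = 1.308
Denominator: 1 + 0.427616 = 1.427616
u = 1.308/1.427616 = 0.9162c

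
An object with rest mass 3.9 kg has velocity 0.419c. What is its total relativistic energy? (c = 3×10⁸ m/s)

γ = 1/√(1 - 0.419²) = 1.1013
mc² = 3.9 × (3×10⁸)² = 3.510×10¹⁷ J
E = γmc² = 1.1013 × 3.510×10¹⁷ = 3.866×10¹⁷ J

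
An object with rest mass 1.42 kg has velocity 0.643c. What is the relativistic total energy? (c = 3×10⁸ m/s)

γ = 1/√(1 - 0.643²) = 1.306
mc² = 1.42 × (3×10⁸)² = 1.278×10¹⁷ J
E = γmc² = 1.306 × 1.278×10¹⁷ = 1.669×10¹⁷ J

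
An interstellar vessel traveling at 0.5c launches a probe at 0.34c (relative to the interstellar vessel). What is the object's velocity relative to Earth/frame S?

u = (u' + v)/(1 + u'v/c²)
Numerator: 0.34 + 0.5 = 0.84
Denominator: 1 + 0.17 = 1.17
u = 0.84/1.17 = 0.7179c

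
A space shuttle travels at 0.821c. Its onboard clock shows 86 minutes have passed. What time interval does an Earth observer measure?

Proper time Δt₀ = 86 minutes
γ = 1/√(1 - 0.821²) = 1.7515
Δt = γΔt₀ = 1.7515 × 86 = 150.6 minutes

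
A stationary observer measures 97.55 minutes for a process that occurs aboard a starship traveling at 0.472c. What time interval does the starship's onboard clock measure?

Dilated time Δt = 97.55 minutes
γ = 1/√(1 - 0.472²) = 1.1343
Δt₀ = Δt/γ = 97.55/1.1343 = 86.00 minutes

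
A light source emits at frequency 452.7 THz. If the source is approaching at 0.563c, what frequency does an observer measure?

β = v/c = 0.563
(1+β)/(1-β) = 1.563/0.437 = 3.577
Doppler factor = √(3.577) = 1.891
f_obs = 452.7 × 1.891 = 856.1 THz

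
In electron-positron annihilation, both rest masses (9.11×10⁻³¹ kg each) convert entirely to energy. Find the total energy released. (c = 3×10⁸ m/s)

Both particles have the same rest mass, so total mass = 2m
E = 2m·c² = 2 × 9.11×10⁻³¹ × (3×10⁸)²
= 2 × 9.11×10⁻³¹ × 9×10¹⁶
= 1.640×10⁻¹³ J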